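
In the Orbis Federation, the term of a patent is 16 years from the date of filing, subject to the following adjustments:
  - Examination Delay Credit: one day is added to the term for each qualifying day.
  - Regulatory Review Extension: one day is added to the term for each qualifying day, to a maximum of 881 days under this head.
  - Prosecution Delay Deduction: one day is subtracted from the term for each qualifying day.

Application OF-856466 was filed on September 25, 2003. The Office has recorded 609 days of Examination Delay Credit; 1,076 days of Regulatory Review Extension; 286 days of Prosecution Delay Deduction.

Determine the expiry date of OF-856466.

January 11, 2023

Base term: filing date + 16 years → 25 September 2019.
Examination Delay Credit: +609 days → 26 May 2021.
Regulatory Review Extension: 1076 days claimed exceeds the 881-day cap, so +881 days → 24 October 2023.
Prosecution Delay Deduction: −286 days → 11 January 2023.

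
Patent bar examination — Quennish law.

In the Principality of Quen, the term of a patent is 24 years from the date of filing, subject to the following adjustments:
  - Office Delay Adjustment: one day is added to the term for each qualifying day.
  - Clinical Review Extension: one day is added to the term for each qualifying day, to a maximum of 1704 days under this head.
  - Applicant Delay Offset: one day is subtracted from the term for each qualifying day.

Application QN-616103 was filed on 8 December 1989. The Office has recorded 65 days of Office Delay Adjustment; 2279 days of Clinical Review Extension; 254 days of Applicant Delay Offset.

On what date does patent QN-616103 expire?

2018-01-31

Base term: filing date + 24 years → 8 December 2013.
Office Delay Adjustment: +65 days → 11 February 2014.
Clinical Review Extension: 2279 days claimed exceeds the 1704-day cap, so +1704 days → 12 October 2018.
Applicant Delay Offset: −254 days → 31 January 2018.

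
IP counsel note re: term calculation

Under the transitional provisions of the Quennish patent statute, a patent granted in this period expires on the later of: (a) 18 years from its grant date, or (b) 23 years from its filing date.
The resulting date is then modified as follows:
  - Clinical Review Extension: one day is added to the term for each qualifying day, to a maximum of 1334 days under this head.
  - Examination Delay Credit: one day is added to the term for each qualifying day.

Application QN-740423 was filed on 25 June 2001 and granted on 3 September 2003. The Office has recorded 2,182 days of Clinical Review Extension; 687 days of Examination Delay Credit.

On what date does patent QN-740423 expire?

(a) grant + 18 years → 3 September 2021.
(b) filing + 23 years → 25 June 2024.
Later of the two: 25 June 2024.
Clinical Review Extension: 2182 days claimed exceeds the 1334-day cap, so +1334 days → 19 February 2028.
Examination Delay Credit: +687 days → 6 January 2030.

2030-01-06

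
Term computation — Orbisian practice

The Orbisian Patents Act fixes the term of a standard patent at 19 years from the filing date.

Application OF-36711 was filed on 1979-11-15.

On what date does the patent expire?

Filing date + 19 years → 15 November 1998.

November 15, 1998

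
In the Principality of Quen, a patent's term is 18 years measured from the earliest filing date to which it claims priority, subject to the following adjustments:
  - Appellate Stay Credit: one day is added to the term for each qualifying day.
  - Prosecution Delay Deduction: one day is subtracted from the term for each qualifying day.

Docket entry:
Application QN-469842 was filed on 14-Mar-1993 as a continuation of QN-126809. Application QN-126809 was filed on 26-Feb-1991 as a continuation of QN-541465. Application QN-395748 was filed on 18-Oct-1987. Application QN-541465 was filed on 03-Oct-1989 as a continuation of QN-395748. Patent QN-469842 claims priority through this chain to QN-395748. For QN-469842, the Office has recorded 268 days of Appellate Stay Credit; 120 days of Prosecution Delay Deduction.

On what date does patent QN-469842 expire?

Earliest priority filing: 18 October 1987.
Base term: 18 October 1987 + 18 years → 18 October 2005.
Appellate Stay Credit: +268 days → 13 July 2006.
Prosecution Delay Deduction: −120 days → 15 March 2006.

March 15, 2006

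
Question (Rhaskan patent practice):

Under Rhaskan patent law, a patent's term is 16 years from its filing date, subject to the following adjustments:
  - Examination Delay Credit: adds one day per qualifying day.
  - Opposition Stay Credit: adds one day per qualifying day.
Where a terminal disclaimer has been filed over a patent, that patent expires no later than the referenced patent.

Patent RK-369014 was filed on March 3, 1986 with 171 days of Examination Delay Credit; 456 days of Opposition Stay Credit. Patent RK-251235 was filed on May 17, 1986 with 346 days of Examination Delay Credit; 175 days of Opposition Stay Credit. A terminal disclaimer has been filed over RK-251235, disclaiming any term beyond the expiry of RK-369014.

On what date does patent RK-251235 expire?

October 20, 2003

Natural term of RK-251235:
  Base: filing + 16 years → 17 May 2002.
  Examination Delay Credit: +346 days → 28 April 2003.
  Opposition Stay Credit: +175 days → 20 October 2003.
Expiry of referenced patent RK-369014:
  Base: filing + 16 years → 3 March 2002.
  Examination Delay Credit: +171 days → 21 August 2002.
  Opposition Stay Credit: +456 days → 20 November 2003.
Terminal disclaimer: RK-251235 expires on the earlier of 20 October 2003 and 20 November 2003.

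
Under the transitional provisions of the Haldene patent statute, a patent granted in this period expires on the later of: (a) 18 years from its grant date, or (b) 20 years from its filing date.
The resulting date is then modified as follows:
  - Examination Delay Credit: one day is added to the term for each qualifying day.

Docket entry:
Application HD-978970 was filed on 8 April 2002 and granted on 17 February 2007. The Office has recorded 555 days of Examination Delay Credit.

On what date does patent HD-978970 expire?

(a) grant + 18 years → 17 February 2025.
(b) filing + 20 years → 8 April 2022.
Later of the two: 17 February 2025.
Examination Delay Credit: +555 days → 26 August 2026.

August 26, 2026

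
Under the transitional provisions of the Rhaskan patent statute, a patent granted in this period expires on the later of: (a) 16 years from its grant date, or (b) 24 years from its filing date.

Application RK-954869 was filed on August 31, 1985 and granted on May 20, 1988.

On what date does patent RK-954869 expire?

(a) grant + 16 years → 20 May 2004.
(b) filing + 24 years → 31 August 2009.
Later of the two: 31 August 2009.

2009-08-31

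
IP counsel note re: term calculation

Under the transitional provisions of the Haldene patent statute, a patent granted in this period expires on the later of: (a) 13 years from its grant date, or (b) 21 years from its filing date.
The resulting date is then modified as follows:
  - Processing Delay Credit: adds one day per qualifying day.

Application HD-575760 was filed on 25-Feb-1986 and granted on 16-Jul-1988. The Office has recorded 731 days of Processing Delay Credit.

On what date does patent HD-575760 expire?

(a) grant + 13 years → 16 July 2001.
(b) filing + 21 years → 25 February 2007.
Later of the two: 25 February 2007.
Processing Delay Credit: +731 days → 25 February 2009.

February 25, 2009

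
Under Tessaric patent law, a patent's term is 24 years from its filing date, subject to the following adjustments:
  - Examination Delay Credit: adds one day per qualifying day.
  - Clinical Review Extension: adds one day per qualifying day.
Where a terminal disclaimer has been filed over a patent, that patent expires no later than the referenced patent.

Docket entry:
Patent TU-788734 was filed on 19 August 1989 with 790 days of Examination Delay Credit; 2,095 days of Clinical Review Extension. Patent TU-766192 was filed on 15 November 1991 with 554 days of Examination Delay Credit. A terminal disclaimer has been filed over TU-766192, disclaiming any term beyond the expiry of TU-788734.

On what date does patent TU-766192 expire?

Natural term of TU-766192:
  Base: filing + 24 years → 15 November 2015.
  Examination Delay Credit: +554 days → 22 May 2017.
Expiry of referenced patent TU-788734:
  Base: filing + 24 years → 19 August 2013.
  Examination Delay Credit: +790 days → 18 October 2015.
  Clinical Review Extension: +2095 days → 13 July 2021.
Terminal disclaimer: TU-766192 expires on the earlier of 22 May 2017 and 13 July 2021.

May 22, 2017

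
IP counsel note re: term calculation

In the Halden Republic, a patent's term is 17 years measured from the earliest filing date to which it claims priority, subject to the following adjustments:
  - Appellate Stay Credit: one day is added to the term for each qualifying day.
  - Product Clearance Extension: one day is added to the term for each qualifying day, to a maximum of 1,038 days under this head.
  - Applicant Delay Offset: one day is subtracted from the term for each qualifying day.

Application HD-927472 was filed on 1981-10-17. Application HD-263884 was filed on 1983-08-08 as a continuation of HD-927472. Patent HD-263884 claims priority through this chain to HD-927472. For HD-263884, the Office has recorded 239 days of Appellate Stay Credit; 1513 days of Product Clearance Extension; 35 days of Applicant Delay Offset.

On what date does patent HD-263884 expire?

March 12, 2002

Earliest priority filing: 17 October 1981.
Base term: 17 October 1981 + 17 years → 17 October 1998.
Appellate Stay Credit: +239 days → 13 June 1999.
Product Clearance Extension: 1513 days claimed exceeds the 1038-day cap, so +1038 days → 16 April 2002.
Applicant Delay Offset: −35 days → 12 March 2002.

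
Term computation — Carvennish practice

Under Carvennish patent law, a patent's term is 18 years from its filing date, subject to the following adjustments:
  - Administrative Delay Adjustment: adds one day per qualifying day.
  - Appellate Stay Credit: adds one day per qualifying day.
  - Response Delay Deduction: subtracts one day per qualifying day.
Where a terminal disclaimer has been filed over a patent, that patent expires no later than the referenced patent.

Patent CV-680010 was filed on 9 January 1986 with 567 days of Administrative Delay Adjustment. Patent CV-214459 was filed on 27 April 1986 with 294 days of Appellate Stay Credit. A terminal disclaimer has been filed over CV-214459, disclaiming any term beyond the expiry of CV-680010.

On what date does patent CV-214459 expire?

February 15, 2005

Natural term of CV-214459:
  Base: filing + 18 years → 27 April 2004.
  Appellate Stay Credit: +294 days → 15 February 2005.
Expiry of referenced patent CV-680010:
  Base: filing + 18 years → 9 January 2004.
  Administrative Delay Adjustment: +567 days → 29 July 2005.
Terminal disclaimer: CV-214459 expires on the earlier of 15 February 2005 and 29 July 2005.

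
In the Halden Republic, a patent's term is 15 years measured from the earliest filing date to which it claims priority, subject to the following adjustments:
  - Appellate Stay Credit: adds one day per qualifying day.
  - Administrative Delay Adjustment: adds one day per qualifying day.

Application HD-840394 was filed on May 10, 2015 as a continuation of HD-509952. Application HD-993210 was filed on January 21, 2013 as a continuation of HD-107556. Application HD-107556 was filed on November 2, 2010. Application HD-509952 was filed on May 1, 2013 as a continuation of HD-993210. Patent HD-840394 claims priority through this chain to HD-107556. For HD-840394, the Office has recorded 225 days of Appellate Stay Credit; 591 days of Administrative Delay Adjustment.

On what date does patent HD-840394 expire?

Earliest priority filing: 2 November 2010.
Base term: 2 November 2010 + 15 years → 2 November 2025.
Appellate Stay Credit: +225 days → 15 June 2026.
Administrative Delay Adjustment: +591 days → 27 January 2028.

2028-01-27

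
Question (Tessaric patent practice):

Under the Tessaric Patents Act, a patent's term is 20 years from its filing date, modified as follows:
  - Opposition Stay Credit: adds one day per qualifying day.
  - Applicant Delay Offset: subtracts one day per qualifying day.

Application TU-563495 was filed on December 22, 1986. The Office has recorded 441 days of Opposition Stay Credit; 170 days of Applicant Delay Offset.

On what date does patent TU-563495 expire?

Base term: filing date + 20 years → 22 December 2006.
Opposition Stay Credit: +441 days → 7 March 2008.
Applicant Delay Offset: −170 days → 19 September 2007.

2007-09-19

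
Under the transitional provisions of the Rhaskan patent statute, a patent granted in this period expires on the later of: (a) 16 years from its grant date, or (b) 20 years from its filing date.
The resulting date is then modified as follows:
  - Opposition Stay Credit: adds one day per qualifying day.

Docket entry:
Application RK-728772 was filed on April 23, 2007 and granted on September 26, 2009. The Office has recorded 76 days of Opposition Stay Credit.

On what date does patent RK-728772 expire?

2027-07-08

(a) grant + 16 years → 26 September 2025.
(b) filing + 20 years → 23 April 2027.
Later of the two: 23 April 2027.
Opposition Stay Credit: +76 days → 8 July 2027.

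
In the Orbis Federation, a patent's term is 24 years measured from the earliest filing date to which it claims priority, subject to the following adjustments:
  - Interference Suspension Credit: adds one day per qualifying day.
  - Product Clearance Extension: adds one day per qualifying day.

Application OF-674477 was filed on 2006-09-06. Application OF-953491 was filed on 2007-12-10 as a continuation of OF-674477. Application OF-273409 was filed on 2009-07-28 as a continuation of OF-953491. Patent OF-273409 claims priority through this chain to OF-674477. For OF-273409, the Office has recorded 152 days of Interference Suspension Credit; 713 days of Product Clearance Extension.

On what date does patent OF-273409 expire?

January 18, 2033

Earliest priority filing: 6 September 2006.
Base term: 6 September 2006 + 24 years → 6 September 2030.
Interference Suspension Credit: +152 days → 5 February 2031.
Product Clearance Extension: +713 days → 18 January 2033.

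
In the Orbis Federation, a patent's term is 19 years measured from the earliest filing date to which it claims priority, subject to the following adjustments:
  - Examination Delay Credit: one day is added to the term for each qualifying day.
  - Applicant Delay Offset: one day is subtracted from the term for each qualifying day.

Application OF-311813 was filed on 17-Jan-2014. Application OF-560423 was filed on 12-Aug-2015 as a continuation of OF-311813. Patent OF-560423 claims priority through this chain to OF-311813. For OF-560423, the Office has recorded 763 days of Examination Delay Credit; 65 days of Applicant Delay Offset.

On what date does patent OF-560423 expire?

Earliest priority filing: 17 January 2014.
Base term: 17 January 2014 + 19 years → 17 January 2033.
Examination Delay Credit: +763 days → 19 February 2035.
Applicant Delay Offset: −65 days → 16 December 2034.

December 16, 2034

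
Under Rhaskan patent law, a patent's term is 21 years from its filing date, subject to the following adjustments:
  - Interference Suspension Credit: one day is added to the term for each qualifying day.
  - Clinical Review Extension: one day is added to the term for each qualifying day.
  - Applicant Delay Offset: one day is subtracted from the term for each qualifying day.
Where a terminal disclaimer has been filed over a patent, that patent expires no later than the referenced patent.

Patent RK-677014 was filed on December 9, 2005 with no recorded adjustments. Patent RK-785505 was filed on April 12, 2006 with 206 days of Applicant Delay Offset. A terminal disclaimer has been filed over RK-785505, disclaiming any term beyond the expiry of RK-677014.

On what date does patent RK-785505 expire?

2026-09-18

Natural term of RK-785505:
  Base: filing + 21 years → 12 April 2027.
  Applicant Delay Offset: −206 days → 18 September 2026.
Expiry of referenced patent RK-677014:
  Base: filing + 21 years → 9 December 2026.
Terminal disclaimer: RK-785505 expires on the earlier of 18 September 2026 and 9 December 2026.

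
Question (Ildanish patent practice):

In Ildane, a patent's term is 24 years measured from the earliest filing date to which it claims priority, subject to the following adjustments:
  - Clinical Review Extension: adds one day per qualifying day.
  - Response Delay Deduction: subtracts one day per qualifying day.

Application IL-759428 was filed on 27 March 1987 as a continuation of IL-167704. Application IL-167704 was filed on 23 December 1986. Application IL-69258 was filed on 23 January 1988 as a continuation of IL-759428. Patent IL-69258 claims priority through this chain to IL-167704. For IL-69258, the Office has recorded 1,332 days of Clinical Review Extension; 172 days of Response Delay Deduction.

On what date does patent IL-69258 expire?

Earliest priority filing: 23 December 1986.
Base term: 23 December 1986 + 24 years → 23 December 2010.
Clinical Review Extension: +1332 days → 16 August 2014.
Response Delay Deduction: −172 days → 25 February 2014.

February 25, 2014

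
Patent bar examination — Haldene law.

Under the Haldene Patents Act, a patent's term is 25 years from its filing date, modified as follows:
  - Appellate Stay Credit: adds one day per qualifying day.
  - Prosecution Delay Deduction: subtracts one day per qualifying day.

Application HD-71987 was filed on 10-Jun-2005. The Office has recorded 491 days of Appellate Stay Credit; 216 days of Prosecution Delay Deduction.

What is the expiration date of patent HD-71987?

Base term: filing date + 25 years → 10 June 2030.
Appellate Stay Credit: +491 days → 14 October 2031.
Prosecution Delay Deduction: −216 days → 12 March 2031.

2031-03-12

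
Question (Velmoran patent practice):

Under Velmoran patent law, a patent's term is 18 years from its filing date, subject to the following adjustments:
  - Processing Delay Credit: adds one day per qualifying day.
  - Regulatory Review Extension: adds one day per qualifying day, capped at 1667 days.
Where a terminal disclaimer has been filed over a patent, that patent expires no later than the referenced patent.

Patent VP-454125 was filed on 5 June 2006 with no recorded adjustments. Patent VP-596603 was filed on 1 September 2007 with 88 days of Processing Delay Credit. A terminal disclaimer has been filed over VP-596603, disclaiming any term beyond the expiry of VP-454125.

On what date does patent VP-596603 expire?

Natural term of VP-596603:
  Base: filing + 18 years → 1 September 2025.
  Processing Delay Credit: +88 days → 28 November 2025.
Expiry of referenced patent VP-454125:
  Base: filing + 18 years → 5 June 2024.
Terminal disclaimer: VP-596603 expires on the earlier of 28 November 2025 and 5 June 2024.

2024-06-05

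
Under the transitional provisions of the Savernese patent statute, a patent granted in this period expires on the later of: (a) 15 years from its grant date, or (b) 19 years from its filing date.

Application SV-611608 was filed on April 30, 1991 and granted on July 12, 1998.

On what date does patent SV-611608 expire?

July 12, 2013

(a) grant + 15 years → 12 July 2013.
(b) filing + 19 years → 30 April 2010.
Later of the two: 12 July 2013.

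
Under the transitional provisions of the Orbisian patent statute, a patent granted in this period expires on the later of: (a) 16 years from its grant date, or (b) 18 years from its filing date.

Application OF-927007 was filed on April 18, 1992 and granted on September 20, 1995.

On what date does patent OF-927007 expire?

September 20, 2011

(a) grant + 16 years → 20 September 2011.
(b) filing + 18 years → 18 April 2010.
Later of the two: 20 September 2011.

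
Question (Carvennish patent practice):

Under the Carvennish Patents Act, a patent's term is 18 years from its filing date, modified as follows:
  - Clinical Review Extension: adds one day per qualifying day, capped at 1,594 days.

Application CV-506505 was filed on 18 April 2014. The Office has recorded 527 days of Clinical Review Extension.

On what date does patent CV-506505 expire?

Base term: filing date + 18 years → 18 April 2032.
Clinical Review Extension: 527 days (within the 1594-day cap) → +527 days → 27 September 2033.

September 27, 2033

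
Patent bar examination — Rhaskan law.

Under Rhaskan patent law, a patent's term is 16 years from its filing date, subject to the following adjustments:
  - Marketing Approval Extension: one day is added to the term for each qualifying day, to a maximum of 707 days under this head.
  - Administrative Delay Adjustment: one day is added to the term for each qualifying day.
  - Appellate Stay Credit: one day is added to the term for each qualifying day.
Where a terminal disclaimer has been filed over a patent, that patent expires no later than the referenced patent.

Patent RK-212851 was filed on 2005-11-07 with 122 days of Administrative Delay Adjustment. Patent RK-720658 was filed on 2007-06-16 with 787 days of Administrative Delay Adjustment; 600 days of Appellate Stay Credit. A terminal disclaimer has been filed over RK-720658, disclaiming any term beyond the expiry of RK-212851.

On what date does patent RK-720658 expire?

Natural term of RK-720658:
  Base: filing + 16 years → 16 June 2023.
  Administrative Delay Adjustment: +787 days → 11 August 2025.
  Appellate Stay Credit: +600 days → 3 April 2027.
Expiry of referenced patent RK-212851:
  Base: filing + 16 years → 7 November 2021.
  Administrative Delay Adjustment: +122 days → 9 March 2022.
Terminal disclaimer: RK-720658 expires on the earlier of 3 April 2027 and 9 March 2022.

2022-03-09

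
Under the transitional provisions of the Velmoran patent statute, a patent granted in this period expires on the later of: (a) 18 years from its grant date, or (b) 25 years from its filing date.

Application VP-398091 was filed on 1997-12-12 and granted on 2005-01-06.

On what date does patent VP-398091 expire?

(a) grant + 18 years → 6 January 2023.
(b) filing + 25 years → 12 December 2022.
Later of the two: 6 January 2023.

2023-01-06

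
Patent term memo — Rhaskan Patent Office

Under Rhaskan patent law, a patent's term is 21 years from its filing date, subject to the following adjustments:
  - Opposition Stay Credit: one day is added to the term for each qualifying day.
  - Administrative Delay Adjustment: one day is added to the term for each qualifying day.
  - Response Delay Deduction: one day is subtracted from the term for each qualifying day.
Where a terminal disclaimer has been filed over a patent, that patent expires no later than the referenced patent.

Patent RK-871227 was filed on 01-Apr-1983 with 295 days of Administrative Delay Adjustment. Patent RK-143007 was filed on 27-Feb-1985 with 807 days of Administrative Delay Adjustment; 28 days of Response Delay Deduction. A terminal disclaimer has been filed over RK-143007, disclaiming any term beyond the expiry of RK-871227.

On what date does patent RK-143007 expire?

Natural term of RK-143007:
  Base: filing + 21 years → 27 February 2006.
  Administrative Delay Adjustment: +807 days → 14 May 2008.
  Response Delay Deduction: −28 days → 16 April 2008.
Expiry of referenced patent RK-871227:
  Base: filing + 21 years → 1 April 2004.
  Administrative Delay Adjustment: +295 days → 21 January 2005.
Terminal disclaimer: RK-143007 expires on the earlier of 16 April 2008 and 21 January 2005.

2005-01-21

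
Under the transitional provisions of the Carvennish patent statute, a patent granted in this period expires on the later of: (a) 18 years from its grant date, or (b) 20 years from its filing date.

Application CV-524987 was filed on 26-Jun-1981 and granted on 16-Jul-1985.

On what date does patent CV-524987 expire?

(a) grant + 18 years → 16 July 2003.
(b) filing + 20 years → 26 June 2001.
Later of the two: 16 July 2003.

2003-07-16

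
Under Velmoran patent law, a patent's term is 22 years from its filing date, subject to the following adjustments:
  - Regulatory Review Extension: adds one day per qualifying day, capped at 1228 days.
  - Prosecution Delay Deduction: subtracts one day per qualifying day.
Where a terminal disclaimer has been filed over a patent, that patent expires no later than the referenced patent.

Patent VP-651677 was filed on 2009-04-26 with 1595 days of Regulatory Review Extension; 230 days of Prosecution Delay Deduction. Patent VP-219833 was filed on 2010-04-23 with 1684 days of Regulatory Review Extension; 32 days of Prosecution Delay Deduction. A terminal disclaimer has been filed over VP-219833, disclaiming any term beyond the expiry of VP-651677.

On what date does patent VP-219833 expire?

2034-01-18

Natural term of VP-219833:
  Base: filing + 22 years → 23 April 2032.
  Regulatory Review Extension: 1684 days claimed exceeds the 1228-day cap, so +1228 days → 3 September 2035.
  Prosecution Delay Deduction: −32 days → 2 August 2035.
Expiry of referenced patent VP-651677:
  Base: filing + 22 years → 26 April 2031.
  Regulatory Review Extension: 1595 days claimed exceeds the 1228-day cap, so +1228 days → 5 September 2034.
  Prosecution Delay Deduction: −230 days → 18 January 2034.
Terminal disclaimer: VP-219833 expires on the earlier of 2 August 2035 and 18 January 2034.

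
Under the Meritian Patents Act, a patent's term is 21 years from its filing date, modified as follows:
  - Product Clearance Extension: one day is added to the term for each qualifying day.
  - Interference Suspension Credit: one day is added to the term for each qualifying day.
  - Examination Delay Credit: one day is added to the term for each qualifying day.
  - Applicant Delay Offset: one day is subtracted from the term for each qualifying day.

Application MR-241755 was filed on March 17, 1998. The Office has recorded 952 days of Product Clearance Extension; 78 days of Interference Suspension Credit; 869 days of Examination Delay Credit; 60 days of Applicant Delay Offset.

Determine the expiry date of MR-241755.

Base term: filing date + 21 years → 17 March 2019.
Product Clearance Extension: +952 days → 24 October 2021.
Interference Suspension Credit: +78 days → 10 January 2022.
Examination Delay Credit: +869 days → 28 May 2024.
Applicant Delay Offset: −60 days → 29 March 2024.

2024-03-29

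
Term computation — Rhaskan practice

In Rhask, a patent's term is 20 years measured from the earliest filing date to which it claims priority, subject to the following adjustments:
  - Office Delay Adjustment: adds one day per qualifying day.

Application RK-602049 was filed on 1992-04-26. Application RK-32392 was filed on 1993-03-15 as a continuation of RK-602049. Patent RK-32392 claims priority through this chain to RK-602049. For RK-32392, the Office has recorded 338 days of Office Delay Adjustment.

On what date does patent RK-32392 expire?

March 30, 2013

Earliest priority filing: 26 April 1992.
Base term: 26 April 1992 + 20 years → 26 April 2012.
Office Delay Adjustment: +338 days → 30 March 2013.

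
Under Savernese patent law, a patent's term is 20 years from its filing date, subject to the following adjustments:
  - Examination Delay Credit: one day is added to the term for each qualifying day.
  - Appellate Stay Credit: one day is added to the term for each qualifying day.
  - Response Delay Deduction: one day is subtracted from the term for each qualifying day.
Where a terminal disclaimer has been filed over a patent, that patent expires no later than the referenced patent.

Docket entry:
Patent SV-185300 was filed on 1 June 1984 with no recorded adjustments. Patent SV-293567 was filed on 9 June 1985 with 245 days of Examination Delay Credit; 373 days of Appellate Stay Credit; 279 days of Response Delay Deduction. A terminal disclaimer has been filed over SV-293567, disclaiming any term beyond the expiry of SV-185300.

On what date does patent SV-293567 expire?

Natural term of SV-293567:
  Base: filing + 20 years → 9 June 2005.
  Examination Delay Credit: +245 days → 9 February 2006.
  Appellate Stay Credit: +373 days → 17 February 2007.
  Response Delay Deduction: −279 days → 14 May 2006.
Expiry of referenced patent SV-185300:
  Base: filing + 20 years → 1 June 2004.
Terminal disclaimer: SV-293567 expires on the earlier of 14 May 2006 and 1 June 2004.

June 1, 2004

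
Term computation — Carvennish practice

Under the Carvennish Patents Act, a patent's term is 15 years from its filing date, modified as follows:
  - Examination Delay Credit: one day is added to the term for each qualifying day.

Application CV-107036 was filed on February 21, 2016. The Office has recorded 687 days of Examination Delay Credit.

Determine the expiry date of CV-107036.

2033-01-08

Base term: filing date + 15 years → 21 February 2031.
Examination Delay Credit: +687 days → 8 January 2033.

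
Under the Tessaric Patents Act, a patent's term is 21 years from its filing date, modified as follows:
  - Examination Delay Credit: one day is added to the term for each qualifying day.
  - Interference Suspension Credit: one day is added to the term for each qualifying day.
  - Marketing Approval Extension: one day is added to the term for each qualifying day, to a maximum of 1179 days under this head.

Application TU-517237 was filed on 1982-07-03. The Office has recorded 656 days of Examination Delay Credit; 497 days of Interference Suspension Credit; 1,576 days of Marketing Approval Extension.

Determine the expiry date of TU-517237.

Base term: filing date + 21 years → 3 July 2003.
Examination Delay Credit: +656 days → 19 April 2005.
Interference Suspension Credit: +497 days → 29 August 2006.
Marketing Approval Extension: 1576 days claimed exceeds the 1179-day cap, so +1179 days → 20 November 2009.

November 20, 2009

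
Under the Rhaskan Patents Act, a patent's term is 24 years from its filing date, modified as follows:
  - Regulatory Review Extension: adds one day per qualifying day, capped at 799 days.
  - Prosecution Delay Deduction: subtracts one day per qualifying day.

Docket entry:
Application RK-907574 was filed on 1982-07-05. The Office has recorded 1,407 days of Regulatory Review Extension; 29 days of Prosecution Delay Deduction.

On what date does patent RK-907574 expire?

Base term: filing date + 24 years → 5 July 2006.
Regulatory Review Extension: 1407 days claimed exceeds the 799-day cap, so +799 days → 11 September 2008.
Prosecution Delay Deduction: −29 days → 13 August 2008.

August 13, 2008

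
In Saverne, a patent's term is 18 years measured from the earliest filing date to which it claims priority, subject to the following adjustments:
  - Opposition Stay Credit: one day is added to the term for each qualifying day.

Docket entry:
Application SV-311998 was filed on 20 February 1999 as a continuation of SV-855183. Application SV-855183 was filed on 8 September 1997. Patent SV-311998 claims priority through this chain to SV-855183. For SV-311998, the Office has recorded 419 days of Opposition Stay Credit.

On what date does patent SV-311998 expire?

Earliest priority filing: 8 September 1997.
Base term: 8 September 1997 + 18 years → 8 September 2015.
Opposition Stay Credit: +419 days → 31 October 2016.

October 31, 2016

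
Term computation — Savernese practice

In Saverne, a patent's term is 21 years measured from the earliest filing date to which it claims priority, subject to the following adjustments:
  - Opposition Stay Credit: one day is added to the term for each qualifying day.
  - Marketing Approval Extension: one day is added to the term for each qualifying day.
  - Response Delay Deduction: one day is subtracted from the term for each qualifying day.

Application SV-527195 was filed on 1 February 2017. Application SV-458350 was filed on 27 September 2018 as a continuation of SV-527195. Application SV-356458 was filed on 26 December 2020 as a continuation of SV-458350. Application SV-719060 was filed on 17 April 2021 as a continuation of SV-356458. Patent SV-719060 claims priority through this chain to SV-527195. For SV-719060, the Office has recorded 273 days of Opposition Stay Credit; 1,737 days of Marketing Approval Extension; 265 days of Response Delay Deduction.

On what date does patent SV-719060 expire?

November 12, 2042

Earliest priority filing: 1 February 2017.
Base term: 1 February 2017 + 21 years → 1 February 2038.
Opposition Stay Credit: +273 days → 1 November 2038.
Marketing Approval Extension: +1737 days → 4 August 2043.
Response Delay Deduction: −265 days → 12 November 2042.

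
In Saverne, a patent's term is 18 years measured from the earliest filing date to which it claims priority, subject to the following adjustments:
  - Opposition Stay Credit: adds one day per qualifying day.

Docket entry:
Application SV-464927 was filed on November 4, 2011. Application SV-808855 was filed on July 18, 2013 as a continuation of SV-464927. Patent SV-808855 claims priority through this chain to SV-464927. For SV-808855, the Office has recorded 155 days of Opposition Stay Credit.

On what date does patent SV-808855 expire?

Earliest priority filing: 4 November 2011.
Base term: 4 November 2011 + 18 years → 4 November 2029.
Opposition Stay Credit: +155 days → 8 April 2030.

April 8, 2030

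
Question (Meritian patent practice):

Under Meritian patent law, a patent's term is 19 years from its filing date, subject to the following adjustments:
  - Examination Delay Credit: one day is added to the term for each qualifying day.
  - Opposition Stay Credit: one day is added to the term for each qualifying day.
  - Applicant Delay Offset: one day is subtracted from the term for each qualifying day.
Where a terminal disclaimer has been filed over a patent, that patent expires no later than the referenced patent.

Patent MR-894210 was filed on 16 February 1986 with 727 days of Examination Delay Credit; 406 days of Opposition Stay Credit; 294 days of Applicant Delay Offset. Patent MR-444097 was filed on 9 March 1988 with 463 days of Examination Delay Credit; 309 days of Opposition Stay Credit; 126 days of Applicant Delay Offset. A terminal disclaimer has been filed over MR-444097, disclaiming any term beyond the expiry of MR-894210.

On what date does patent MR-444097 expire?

Natural term of MR-444097:
  Base: filing + 19 years → 9 March 2007.
  Examination Delay Credit: +463 days → 14 June 2008.
  Opposition Stay Credit: +309 days → 19 April 2009.
  Applicant Delay Offset: −126 days → 14 December 2008.
Expiry of referenced patent MR-894210:
  Base: filing + 19 years → 16 February 2005.
  Examination Delay Credit: +727 days → 13 February 2007.
  Opposition Stay Credit: +406 days → 25 March 2008.
  Applicant Delay Offset: −294 days → 5 June 2007.
Terminal disclaimer: MR-444097 expires on the earlier of 14 December 2008 and 5 June 2007.

June 5, 2007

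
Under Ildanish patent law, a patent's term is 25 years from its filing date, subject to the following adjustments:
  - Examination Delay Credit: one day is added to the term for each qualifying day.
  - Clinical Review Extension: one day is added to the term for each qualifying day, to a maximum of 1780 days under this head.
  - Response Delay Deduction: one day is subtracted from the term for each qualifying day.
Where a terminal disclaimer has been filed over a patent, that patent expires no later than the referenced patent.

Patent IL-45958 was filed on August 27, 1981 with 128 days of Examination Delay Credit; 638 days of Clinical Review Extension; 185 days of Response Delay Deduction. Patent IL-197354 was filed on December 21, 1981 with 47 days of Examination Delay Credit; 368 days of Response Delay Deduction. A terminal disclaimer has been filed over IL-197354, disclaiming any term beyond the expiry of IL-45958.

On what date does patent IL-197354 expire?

February 3, 2006

Natural term of IL-197354:
  Base: filing + 25 years → 21 December 2006.
  Examination Delay Credit: +47 days → 6 February 2007.
  Response Delay Deduction: −368 days → 3 February 2006.
Expiry of referenced patent IL-45958:
  Base: filing + 25 years → 27 August 2006.
  Examination Delay Credit: +128 days → 2 January 2007.
  Clinical Review Extension: 638 days (within the 1780-day cap) → +638 days → 1 October 2008.
  Response Delay Deduction: −185 days → 30 March 2008.
Terminal disclaimer: IL-197354 expires on the earlier of 3 February 2006 and 30 March 2008.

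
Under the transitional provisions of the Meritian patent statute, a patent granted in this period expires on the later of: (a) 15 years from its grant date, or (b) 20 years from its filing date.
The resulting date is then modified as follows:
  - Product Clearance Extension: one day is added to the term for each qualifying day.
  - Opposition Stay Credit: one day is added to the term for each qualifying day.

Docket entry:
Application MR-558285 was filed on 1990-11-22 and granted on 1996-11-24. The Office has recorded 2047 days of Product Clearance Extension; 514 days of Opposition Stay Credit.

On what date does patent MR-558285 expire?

(a) grant + 15 years → 24 November 2011.
(b) filing + 20 years → 22 November 2010.
Later of the two: 24 November 2011.
Product Clearance Extension: +2047 days → 2 July 2017.
Opposition Stay Credit: +514 days → 28 November 2018.

2018-11-28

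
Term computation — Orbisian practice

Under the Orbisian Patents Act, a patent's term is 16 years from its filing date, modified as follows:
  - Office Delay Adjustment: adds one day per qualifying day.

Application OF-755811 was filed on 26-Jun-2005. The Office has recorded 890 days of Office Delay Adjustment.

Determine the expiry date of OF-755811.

Base term: filing date + 16 years → 26 June 2021.
Office Delay Adjustment: +890 days → 3 December 2023.

December 3, 2023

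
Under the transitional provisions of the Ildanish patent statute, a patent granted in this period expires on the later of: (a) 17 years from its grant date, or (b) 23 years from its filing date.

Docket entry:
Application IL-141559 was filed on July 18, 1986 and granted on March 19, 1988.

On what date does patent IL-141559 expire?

July 18, 2009

(a) grant + 17 years → 19 March 2005.
(b) filing + 23 years → 18 July 2009.
Later of the two: 18 July 2009.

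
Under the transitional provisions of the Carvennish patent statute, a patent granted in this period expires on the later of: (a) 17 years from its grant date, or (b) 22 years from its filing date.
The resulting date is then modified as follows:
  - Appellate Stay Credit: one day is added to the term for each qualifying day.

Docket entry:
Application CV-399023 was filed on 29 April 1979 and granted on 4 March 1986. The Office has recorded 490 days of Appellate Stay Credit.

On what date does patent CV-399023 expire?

July 6, 2004

(a) grant + 17 years → 4 March 2003.
(b) filing + 22 years → 29 April 2001.
Later of the two: 4 March 2003.
Appellate Stay Credit: +490 days → 6 July 2004.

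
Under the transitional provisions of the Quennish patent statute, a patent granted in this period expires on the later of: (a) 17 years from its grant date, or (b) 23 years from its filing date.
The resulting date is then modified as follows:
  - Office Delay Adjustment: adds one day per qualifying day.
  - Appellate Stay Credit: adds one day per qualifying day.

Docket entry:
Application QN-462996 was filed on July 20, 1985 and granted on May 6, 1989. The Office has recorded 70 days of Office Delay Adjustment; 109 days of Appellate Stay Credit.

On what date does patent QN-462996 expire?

2009-01-15

(a) grant + 17 years → 6 May 2006.
(b) filing + 23 years → 20 July 2008.
Later of the two: 20 July 2008.
Office Delay Adjustment: +70 days → 28 September 2008.
Appellate Stay Credit: +109 days → 15 January 2009.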